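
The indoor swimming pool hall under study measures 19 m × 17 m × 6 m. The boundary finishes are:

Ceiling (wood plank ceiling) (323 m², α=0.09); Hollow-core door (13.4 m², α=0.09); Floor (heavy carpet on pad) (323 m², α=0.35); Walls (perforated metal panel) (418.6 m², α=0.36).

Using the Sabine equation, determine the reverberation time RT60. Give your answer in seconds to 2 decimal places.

1.06 s

Summing Sᵢαᵢ: 29.070 + 1.206 + 113.050 + 150.696 → A = 294.022 sabins.
V = 19·17·6 = 1938 m³.
RT60 = 0.161 · V / A = 0.161 × 1938 / 294.022 = 1.06 s.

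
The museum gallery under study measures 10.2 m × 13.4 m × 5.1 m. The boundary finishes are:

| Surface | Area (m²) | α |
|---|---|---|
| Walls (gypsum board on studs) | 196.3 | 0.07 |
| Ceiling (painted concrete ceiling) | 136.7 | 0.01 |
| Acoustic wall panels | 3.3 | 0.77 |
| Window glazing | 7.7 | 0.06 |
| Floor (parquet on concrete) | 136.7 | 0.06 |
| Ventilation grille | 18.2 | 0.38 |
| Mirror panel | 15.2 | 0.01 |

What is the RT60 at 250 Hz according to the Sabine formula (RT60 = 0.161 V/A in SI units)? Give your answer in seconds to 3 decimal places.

A = Σ Sᵢαᵢ = 196.3·0.07 + 136.7·0.01 + 3.3·0.77 + 7.7·0.06 + 136.7·0.06 + 18.2·0.38 + 15.2·0.01 = 33.381 sabins.
Room volume: 697.068 m³.
T = 0.161 V/A = 0.161·697.068/33.381 = 3.362 s.

3.362 s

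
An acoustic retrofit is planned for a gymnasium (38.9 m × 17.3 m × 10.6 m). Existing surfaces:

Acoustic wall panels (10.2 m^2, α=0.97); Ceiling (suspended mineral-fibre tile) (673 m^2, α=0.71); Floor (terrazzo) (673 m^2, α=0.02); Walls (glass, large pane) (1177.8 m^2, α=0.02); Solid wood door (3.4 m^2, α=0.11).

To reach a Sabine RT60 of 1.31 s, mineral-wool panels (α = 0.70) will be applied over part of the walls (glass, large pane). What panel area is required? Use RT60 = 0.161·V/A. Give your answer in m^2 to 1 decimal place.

517.1

Equivalent absorption area: A₁ = 10.2*0.97 + 673*0.71 + 673*0.02 + 1177.8*0.02 + 3.4*0.11 = 525.114 m^2.
V = 7133.482 m³. Target absorption A₂ = 0.161 × 7133.482 / 1.31 = 876.710 sabins.
ΔA needed = 876.710 − 525.114 = 351.596 sabins.
Each m^2 of panel replacing the walls (glass, large pane) adds (0.70 − 0.02) = 0.68 sabins.
Panel area = 351.596 / 0.68 = 517.1 m^2.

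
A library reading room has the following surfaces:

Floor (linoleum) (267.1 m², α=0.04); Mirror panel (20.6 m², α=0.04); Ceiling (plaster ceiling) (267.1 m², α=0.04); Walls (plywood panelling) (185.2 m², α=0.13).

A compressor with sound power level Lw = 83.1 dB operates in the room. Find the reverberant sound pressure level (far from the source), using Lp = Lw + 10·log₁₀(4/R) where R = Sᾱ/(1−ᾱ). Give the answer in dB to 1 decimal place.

72.2 dB

A = 46.268 sabins; S = 740.0 m².
ᾱ = 46.268/740.0 = 0.0625; R = Sᾱ/(1−ᾱ) = 46.268/(1−0.0625) = 49.353 m².
Lp = 83.1 + 10·log₁₀(4/49.353) = 83.1 + (-10.91) = 72.2 dB.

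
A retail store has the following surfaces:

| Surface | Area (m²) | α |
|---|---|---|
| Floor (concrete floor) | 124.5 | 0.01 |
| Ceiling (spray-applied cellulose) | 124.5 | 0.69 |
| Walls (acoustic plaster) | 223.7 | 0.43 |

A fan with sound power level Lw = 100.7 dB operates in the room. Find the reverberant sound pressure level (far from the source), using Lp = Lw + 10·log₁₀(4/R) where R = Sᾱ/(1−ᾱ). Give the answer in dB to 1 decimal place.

Σ(Sᵢαᵢ) = 124.5·0.01 + 124.5·0.69 + 223.7·0.43 = 183.341; total area S = 472.7 m².
ᾱ = 0.3879, so room constant R = A/(1−ᾱ) = 299.528 m².
Lp = Lw + 10 log₁₀(4/R) = 100.7 -18.74 = 82.0 dB.

82.0 dB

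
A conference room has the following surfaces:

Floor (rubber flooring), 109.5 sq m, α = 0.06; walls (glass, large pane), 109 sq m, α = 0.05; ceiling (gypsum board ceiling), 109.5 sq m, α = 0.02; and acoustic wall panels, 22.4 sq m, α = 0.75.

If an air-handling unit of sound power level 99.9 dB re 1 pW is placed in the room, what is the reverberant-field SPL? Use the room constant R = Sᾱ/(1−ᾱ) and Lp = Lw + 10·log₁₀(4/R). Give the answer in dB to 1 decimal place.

90.6 dB

Σ(Sᵢαᵢ) = 109.5×0.06 + 109×0.05 + 109.5×0.02 + 22.4×0.75 = 31.010; total area S = 350.4 sq m.
ᾱ = 0.0885, so room constant R = A/(1−ᾱ) = 34.021 sq m.
Lp = Lw + 10 log₁₀(4/R) = 99.9 -9.30 = 90.6 dB.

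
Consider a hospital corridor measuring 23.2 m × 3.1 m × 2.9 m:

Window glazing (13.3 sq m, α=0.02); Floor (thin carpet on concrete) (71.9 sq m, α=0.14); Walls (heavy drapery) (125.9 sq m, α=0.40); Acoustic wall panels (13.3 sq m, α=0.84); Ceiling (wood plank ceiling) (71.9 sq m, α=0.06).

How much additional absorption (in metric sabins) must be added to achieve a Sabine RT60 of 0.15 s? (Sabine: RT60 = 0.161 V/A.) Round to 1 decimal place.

Summing Sᵢαᵢ: 0.266 + 10.066 + 50.360 + 11.172 + 4.314 → A₁ = 76.178 sabins.
Target A₂ = 0.161·208.568/0.15 = 223.863 sabins (V = 208.568 m³).
ΔA = A₂ − A₁ = 223.863 − 76.178 = 147.7 sabins.

147.7 sabins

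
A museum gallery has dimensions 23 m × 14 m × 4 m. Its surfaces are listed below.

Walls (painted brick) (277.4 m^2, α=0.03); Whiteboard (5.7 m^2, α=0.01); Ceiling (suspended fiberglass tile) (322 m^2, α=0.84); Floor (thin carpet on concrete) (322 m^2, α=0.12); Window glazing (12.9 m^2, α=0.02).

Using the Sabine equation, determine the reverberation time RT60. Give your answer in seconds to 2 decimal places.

Total absorption A = 277.4·0.03 + 5.7·0.01 + 322·0.84 + 322·0.12 + 12.9·0.02
  = 8.322 + 0.057 + 270.480 + 38.640 + 0.258 = 317.757 m^2 sabins.
V = 23·14·4 = 1288 m³.
Sabine: RT60 = 0.161 × 1288 / 317.757 = 0.65 s.

0.65 seconds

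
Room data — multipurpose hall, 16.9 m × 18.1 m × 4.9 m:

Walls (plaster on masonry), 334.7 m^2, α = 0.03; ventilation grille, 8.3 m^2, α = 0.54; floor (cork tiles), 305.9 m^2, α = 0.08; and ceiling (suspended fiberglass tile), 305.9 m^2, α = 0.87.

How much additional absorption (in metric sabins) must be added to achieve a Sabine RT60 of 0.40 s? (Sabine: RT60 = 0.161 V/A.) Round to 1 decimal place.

Total absorption A₁ = 334.7*0.03 + 8.3*0.54 + 305.9*0.08 + 305.9*0.87
  = 10.041 + 4.482 + 24.472 + 266.133 = 305.128 m^2 sabins.
Target A₂ = 0.161·1498.861/0.40 = 603.292 sabins (V = 1498.861 m³).
Additional absorption ΔA = 603.292 − 305.128 = 298.2 sabins.

298.2 sabins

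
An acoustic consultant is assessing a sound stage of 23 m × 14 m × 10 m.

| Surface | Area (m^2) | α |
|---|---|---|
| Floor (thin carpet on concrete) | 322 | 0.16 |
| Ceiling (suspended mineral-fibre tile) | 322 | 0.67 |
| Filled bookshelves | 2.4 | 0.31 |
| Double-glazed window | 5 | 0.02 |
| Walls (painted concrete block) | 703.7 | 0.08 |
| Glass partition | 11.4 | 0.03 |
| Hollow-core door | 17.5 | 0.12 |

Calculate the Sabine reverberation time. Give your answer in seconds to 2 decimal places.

Equivalent absorption area: A = 322×0.16 + 322×0.67 + 2.4×0.31 + 5×0.02 + 703.7×0.08 + 11.4×0.03 + 17.5×0.12 = 326.842 m^2.
Room volume: 3220 m³.
Sabine: RT60 = 0.161 × 3220 / 326.842 = 1.59 s.

1.59 s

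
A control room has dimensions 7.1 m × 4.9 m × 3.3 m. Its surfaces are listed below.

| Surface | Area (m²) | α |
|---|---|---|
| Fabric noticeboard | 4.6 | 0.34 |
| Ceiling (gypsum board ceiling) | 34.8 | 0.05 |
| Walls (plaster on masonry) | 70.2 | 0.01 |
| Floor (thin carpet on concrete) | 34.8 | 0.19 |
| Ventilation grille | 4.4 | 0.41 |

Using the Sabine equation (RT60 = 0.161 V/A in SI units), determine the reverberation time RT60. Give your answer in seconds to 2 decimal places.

Equivalent absorption area: A = 4.6*0.34 + 34.8*0.05 + 70.2*0.01 + 34.8*0.19 + 4.4*0.41 = 12.422 m².
Volume V = 7.1 × 4.9 × 3.3 = 114.807 m³.
Sabine: RT60 = 0.161 × 114.807 / 12.422 = 1.49 s.

1.49 sec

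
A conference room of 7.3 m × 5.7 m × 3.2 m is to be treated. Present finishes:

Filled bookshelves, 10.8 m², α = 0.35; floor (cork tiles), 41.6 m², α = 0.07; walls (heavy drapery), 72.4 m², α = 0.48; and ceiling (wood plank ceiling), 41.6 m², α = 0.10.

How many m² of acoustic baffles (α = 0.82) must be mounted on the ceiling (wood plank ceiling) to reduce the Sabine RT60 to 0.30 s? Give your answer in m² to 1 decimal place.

35.9

Summing Sᵢαᵢ: 3.780 + 2.912 + 34.752 + 4.160 → A₁ = 45.604 sabins.
Required A₂ = 0.161·133.152/0.30 = 71.458 sabins.
ΔA needed = 71.458 − 45.604 = 25.854 sabins.
Each m² of panel replacing the ceiling (wood plank ceiling) adds (0.82 − 0.10) = 0.72 sabins.
Panel area = 25.854 / 0.72 = 35.9 m².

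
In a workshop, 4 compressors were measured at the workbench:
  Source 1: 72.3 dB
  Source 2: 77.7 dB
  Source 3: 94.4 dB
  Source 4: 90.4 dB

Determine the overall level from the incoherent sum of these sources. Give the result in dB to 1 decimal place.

95.9 dB

Converting to relative power and adding: 10^(72.3/10) + 10^(77.7/10) + 10^(94.4/10) + 10^(90.4/10) = 3.927e+09.
L_total = 10·log₁₀(3.927e+09) = 95.9 dB.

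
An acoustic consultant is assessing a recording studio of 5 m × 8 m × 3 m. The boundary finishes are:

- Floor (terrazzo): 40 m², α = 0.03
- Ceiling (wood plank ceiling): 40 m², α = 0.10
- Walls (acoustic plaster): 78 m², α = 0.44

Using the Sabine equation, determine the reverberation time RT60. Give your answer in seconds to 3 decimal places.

0.489 s

Summing Sᵢαᵢ: 1.200 + 4.000 + 34.320 → A = 39.520 sabins.
Volume V = 5 × 8 × 3 = 120 m³.
RT60 = 0.161 · V / A = 0.161 × 120 / 39.520 = 0.489 s.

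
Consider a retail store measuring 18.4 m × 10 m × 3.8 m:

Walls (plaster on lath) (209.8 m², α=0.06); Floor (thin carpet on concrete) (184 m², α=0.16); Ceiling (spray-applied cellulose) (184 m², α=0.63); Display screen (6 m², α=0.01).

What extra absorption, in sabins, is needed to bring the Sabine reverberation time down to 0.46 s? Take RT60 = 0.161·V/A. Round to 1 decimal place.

86.7 sabins

A₁ = Σ Sᵢαᵢ = 209.8×0.06 + 184×0.16 + 184×0.63 + 6×0.01 = 158.008 sabins.
V = 699.2 m³. Required absorption A₂ = 0.161 × 699.2 / 0.46 = 244.720 sabins.
Shortfall: 244.720 − 158.008 = 86.7 sabins.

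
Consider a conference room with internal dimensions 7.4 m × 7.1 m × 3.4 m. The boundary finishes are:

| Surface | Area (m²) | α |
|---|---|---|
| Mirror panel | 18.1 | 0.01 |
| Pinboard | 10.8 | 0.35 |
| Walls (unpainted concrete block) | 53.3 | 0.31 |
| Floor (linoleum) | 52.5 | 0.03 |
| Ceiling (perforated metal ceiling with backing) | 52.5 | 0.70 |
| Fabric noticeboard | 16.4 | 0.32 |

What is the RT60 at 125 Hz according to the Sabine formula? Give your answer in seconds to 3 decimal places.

0.449 sec

A = Σ Sᵢαᵢ = 18.1*0.01 + 10.8*0.35 + 53.3*0.31 + 52.5*0.03 + 52.5*0.70 + 16.4*0.32 = 64.057 sabins.
V = 7.4·7.1·3.4 = 178.636 m³.
Sabine: RT60 = 0.161 × 178.636 / 64.057 = 0.449 s.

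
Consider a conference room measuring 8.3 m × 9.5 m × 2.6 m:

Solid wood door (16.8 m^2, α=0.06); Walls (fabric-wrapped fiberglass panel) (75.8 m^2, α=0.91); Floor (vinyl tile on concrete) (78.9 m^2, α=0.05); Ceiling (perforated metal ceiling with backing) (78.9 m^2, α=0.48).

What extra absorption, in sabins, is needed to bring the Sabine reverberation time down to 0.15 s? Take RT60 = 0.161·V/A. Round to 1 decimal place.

108.2 sabins

Equivalent absorption area: A₁ = 16.8×0.06 + 75.8×0.91 + 78.9×0.05 + 78.9×0.48 = 111.803 m^2.
V = 205.01 m³. Required absorption A₂ = 0.161 × 205.01 / 0.15 = 220.044 sabins.
Additional absorption ΔA = 220.044 − 111.803 = 108.2 sabins.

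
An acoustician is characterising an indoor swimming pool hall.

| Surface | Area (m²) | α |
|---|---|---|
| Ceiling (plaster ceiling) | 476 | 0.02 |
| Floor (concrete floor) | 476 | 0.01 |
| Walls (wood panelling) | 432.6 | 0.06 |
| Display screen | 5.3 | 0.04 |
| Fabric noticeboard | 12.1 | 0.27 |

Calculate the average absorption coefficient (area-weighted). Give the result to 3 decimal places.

0.031

S = Σ Sᵢ = 476 + 476 + 432.6 + 5.3 + 12.1 = 1402.0 m².
Σ(Sᵢαᵢ) = 476×0.02 + 476×0.01 + 432.6×0.06 + 5.3×0.04 + 12.1×0.27 = 43.715.
ᾱ = 43.715 / 1402.0 = 0.031.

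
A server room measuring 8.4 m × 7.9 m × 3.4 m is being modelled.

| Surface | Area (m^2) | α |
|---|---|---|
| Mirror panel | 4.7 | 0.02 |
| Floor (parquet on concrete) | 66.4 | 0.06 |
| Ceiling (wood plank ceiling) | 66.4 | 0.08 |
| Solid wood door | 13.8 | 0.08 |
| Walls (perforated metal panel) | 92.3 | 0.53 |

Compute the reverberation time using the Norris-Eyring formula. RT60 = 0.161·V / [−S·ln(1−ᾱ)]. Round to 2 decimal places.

0.53 seconds

Total surface area S = 4.7 + 66.4 + 66.4 + 13.8 + 92.3 = 243.6 m^2.
Absorption A = 4.7·0.02 + 66.4·0.06 + 66.4·0.08 + 13.8·0.08 + 92.3·0.53 = 59.413 sabins.
Mean coefficient ᾱ = A/S = 0.2439.
Eyring denominator: −S ln(1−ᾱ) = 68.106.
V = 8.4 × 7.9 × 3.4 = 225.624 m³.
T = 0.161·V/[−S·ln(1−ᾱ)] = 0.161·225.624/68.106 = 0.53 s.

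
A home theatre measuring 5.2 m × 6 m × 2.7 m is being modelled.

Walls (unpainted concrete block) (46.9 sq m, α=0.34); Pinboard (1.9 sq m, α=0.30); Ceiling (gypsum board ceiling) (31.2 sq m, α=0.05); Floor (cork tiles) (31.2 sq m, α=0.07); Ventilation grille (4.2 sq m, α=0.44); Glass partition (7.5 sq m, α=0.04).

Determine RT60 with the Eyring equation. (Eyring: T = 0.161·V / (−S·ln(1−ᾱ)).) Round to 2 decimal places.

0.55 s

S = Σ Sᵢ = 122.9 sq m.
Σ(Sᵢαᵢ) = 46.9×0.34 + 1.9×0.30 + 31.2×0.05 + 31.2×0.07 + 4.2×0.44 + 7.5×0.04 = 22.408.
ᾱ = 22.408 / 122.9 = 0.1823.
−S·ln(1−ᾱ) = −122.9 × ln(1 − 0.1823) = 24.735.
V = 5.2 × 6 × 2.7 = 84.24 m³.
RT60 = 0.161 × 84.24 / 24.735 = 0.55 s.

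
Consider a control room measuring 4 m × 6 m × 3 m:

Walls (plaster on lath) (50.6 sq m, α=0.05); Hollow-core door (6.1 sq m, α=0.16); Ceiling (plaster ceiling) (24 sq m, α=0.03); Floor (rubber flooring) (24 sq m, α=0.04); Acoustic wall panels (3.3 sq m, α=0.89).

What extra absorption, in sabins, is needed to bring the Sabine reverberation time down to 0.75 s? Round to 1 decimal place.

7.3 sabins

Summing Sᵢαᵢ: 2.530 + 0.976 + 0.720 + 0.960 + 2.937 → A₁ = 8.123 sabins.
V = 72 m³. Required absorption A₂ = 0.161 × 72 / 0.75 = 15.456 sabins.
ΔA = A₂ − A₁ = 15.456 − 8.123 = 7.3 sabins.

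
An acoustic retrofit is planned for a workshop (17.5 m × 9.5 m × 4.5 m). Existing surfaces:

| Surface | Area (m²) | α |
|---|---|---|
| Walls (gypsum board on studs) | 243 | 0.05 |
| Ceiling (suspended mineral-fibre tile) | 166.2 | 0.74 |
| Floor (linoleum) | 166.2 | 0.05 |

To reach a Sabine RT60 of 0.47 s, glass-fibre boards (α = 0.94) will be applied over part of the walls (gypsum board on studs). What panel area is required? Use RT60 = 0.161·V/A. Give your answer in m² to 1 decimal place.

126.8

Summing Sᵢαᵢ: 12.150 + 122.988 + 8.310 → A₁ = 143.448 sabins.
Required A₂ = 0.161·748.125/0.47 = 256.273 sabins.
ΔA needed = 256.273 − 143.448 = 112.825 sabins.
Each m² of panel replacing the walls (gypsum board on studs) adds (0.94 − 0.05) = 0.89 sabins.
Area = ΔA/Δα = 112.825/0.89 = 126.8 m².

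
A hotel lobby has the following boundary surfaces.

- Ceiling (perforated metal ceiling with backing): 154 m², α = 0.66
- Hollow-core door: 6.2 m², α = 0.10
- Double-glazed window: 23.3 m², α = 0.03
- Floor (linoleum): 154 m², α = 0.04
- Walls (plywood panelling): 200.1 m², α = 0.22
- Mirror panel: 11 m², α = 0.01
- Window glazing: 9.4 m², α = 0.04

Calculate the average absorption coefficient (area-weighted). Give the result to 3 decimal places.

0.275

S = Σ Sᵢ = 154 + 6.2 + 23.3 + 154 + 200.1 + 11 + 9.4 = 558.0 m².
Weighted sum Σ Sα = 153.627.
ᾱ = A/S = 0.275.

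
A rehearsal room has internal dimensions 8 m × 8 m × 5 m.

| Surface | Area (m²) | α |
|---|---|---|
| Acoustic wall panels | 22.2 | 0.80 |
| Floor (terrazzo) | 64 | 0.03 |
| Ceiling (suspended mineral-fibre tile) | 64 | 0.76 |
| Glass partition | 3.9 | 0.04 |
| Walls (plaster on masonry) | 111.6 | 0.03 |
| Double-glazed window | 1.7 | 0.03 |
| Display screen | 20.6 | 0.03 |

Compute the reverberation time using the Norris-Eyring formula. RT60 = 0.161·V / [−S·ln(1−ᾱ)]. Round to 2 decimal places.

S = Σ Sᵢ = 288.0 m².
Absorption A = 22.2×0.80 + 64×0.03 + 64×0.76 + 3.9×0.04 + 111.6×0.03 + 1.7×0.03 + 20.6×0.03 = 72.493 sabins.
Mean coefficient ᾱ = A/S = 0.2517.
−S·ln(1−ᾱ) = −288.0 × ln(1 − 0.2517) = 83.506.
V = 8 × 8 × 5 = 320 m³.
T = 0.161·V/[−S·ln(1−ᾱ)] = 0.161·320/83.506 = 0.62 s.

0.62 sec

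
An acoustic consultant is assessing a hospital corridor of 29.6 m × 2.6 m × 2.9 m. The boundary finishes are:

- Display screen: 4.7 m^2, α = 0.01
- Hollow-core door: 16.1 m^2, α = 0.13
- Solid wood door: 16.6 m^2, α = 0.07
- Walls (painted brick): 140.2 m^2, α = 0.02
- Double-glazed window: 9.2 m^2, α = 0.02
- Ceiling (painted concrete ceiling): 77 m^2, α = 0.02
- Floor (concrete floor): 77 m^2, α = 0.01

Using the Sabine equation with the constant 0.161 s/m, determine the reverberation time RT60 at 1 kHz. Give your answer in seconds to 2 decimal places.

Equivalent absorption area: A = 4.7·0.01 + 16.1·0.13 + 16.6·0.07 + 140.2·0.02 + 9.2·0.02 + 77·0.02 + 77·0.01 = 8.600 m^2.
V = 29.6·2.6·2.9 = 223.184 m³.
RT60 = 0.161 · V / A = 0.161 × 223.184 / 8.600 = 4.18 s.

4.18 seconds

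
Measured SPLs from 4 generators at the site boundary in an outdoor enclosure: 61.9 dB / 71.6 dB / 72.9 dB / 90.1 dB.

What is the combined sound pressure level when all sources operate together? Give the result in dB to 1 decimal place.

Sum in the linear (power) domain: Σ 10^(Lᵢ/10) = 10^(61.9/10) + 10^(71.6/10) + 10^(72.9/10) + 10^(90.1/10) = 1.059e+09.
L_total = 10·log₁₀(1.059e+09) = 90.2 dB.

90.2 dB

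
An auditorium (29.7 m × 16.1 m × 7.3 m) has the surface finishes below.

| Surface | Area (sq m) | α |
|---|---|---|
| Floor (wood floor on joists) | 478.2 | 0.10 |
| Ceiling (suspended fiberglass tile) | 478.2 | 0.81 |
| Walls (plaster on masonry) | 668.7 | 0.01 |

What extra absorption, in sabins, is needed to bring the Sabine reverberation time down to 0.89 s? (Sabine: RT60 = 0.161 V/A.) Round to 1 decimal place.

189.6 sabins

Summing Sᵢαᵢ: 47.820 + 387.342 + 6.687 → A₁ = 441.849 sabins.
V = 3490.641 m³. Required absorption A₂ = 0.161 × 3490.641 / 0.89 = 631.453 sabins.
ΔA = A₂ − A₁ = 631.453 − 441.849 = 189.6 sabins.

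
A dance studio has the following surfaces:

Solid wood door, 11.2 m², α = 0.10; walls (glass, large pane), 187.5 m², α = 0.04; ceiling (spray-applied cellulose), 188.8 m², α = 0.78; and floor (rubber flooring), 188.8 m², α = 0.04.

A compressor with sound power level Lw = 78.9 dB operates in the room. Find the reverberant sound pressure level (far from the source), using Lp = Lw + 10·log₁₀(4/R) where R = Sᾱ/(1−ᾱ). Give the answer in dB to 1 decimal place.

Σ(Sᵢαᵢ) = 11.2×0.10 + 187.5×0.04 + 188.8×0.78 + 188.8×0.04 = 163.436; total area S = 576.3 m².
ᾱ = 0.2836, so room constant R = A/(1−ᾱ) = 228.135 m².
Lp = Lw + 10 log₁₀(4/R) = 78.9 -17.56 = 61.3 dB.

61.3 dB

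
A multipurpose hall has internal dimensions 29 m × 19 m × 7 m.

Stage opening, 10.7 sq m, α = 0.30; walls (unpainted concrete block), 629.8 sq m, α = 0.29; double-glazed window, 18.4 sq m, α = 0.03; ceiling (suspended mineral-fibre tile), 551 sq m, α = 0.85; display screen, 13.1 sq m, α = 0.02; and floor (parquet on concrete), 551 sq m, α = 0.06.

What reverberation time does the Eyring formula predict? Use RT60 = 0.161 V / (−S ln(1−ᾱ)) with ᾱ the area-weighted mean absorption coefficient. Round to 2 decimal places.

Total surface area S = 10.7 + 629.8 + 18.4 + 551 + 13.1 + 551 = 1774.0 sq m.
Σ(Sᵢαᵢ) = 10.7×0.30 + 629.8×0.29 + 18.4×0.03 + 551×0.85 + 13.1×0.02 + 551×0.06 = 688.076.
ᾱ = 688.076 / 1774.0 = 0.3879.
−S·ln(1−ᾱ) = −1774.0 × ln(1 − 0.3879) = 870.785.
V = 29 × 19 × 7 = 3857 m³.
T = 0.161·V/[−S·ln(1−ᾱ)] = 0.161·3857/870.785 = 0.71 s.

0.71 seconds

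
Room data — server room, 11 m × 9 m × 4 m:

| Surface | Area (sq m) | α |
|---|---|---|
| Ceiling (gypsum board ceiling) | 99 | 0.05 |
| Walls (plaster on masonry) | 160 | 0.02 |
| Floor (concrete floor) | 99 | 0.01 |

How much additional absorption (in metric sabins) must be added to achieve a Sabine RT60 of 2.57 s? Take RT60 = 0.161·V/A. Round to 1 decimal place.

Equivalent absorption area: A₁ = 99×0.05 + 160×0.02 + 99×0.01 = 9.140 sq m.
Target A₂ = 0.161·396/2.57 = 24.808 sabins (V = 396 m³).
Additional absorption ΔA = 24.808 − 9.140 = 15.7 sabins.

15.7 sabins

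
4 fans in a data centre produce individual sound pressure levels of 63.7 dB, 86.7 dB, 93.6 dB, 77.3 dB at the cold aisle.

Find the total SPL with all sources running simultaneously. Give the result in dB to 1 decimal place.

94.5 dB

Σ 10^(Lᵢ/10) = 2.815e+09.
Combined level = 10 log₁₀(2.815e+09) = 94.5 dB.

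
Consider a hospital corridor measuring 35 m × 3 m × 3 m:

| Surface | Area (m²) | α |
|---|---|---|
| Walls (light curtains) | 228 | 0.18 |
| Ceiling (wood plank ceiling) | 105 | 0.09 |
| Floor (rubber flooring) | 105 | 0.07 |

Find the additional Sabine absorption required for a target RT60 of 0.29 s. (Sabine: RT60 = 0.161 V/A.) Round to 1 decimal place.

Total absorption A₁ = 228*0.18 + 105*0.09 + 105*0.07
  = 41.040 + 9.450 + 7.350 = 57.840 m² sabins.
V = 315 m³. Required absorption A₂ = 0.161 × 315 / 0.29 = 174.879 sabins.
ΔA = A₂ − A₁ = 174.879 − 57.840 = 117.0 sabins.

117.0 sabins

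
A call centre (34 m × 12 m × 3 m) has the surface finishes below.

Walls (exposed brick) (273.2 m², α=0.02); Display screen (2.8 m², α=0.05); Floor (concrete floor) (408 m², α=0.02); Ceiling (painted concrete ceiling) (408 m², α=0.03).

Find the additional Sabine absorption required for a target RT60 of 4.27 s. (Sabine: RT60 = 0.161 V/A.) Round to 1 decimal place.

Summing Sᵢαᵢ: 5.464 + 0.140 + 8.160 + 12.240 → A₁ = 26.004 sabins.
Target A₂ = 0.161·1224/4.27 = 46.151 sabins (V = 1224 m³).
ΔA = A₂ − A₁ = 46.151 − 26.004 = 20.1 sabins.

20.1 sabins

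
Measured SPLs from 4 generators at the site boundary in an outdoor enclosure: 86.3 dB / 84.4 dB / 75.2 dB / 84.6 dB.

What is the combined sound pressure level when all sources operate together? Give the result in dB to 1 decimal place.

90.1 dB

Σ 10^(Lᵢ/10) = 1.024e+09.
Back to dB: 10·log₁₀ Σ = 90.1 dB.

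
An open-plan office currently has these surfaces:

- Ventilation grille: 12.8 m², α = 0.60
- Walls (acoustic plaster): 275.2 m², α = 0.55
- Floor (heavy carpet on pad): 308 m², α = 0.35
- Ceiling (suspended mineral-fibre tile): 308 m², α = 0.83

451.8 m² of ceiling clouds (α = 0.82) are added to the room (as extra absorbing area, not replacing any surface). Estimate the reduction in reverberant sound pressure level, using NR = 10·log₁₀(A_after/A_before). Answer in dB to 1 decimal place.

Total absorption A_before = 12.8·0.60 + 275.2·0.55 + 308·0.35 + 308·0.83
  = 7.680 + 151.360 + 107.800 + 255.640 = 522.480 m² sabins.
Treatment contributes 451.8·0.82 = 370.476 sabins.
New total A_after = 892.956 sabins.
NR = 10·log₁₀(892.956/522.480) = 2.3 dB.

2.3 dB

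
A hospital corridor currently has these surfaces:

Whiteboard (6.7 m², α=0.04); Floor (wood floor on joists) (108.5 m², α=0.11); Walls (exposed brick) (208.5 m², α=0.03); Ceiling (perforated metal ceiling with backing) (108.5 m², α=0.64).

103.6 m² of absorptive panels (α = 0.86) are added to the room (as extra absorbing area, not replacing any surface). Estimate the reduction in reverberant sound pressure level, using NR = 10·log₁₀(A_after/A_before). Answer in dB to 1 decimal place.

3.0 dB

Summing Sᵢαᵢ: 0.268 + 11.935 + 6.255 + 69.440 → A_before = 87.898 sabins.
Treatment contributes 103.6·0.86 = 89.096 sabins.
A_after = 87.898 + 89.096 = 176.994 sabins.
NR = 10·log₁₀(176.994/87.898) = 3.0 dB.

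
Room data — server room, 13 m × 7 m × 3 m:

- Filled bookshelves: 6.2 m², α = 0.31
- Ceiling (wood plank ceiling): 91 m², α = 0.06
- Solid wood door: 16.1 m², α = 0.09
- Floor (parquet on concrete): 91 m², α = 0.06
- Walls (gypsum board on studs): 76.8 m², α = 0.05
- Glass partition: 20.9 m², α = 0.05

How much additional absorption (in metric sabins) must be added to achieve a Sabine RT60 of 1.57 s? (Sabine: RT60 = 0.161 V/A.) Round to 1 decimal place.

8.8 sabins

A₁ = Σ Sᵢαᵢ = 6.2·0.31 + 91·0.06 + 16.1·0.09 + 91·0.06 + 76.8·0.05 + 20.9·0.05 = 19.176 sabins.
V = 273 m³. Required absorption A₂ = 0.161 × 273 / 1.57 = 27.996 sabins.
Shortfall: 27.996 − 19.176 = 8.8 sabins.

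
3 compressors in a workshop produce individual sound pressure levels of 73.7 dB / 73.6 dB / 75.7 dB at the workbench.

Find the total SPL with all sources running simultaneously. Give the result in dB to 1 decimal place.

Σ 10^(Lᵢ/10) = 8.35e+07.
Back to dB: 10·log₁₀ Σ = 79.2 dB.

79.2 dB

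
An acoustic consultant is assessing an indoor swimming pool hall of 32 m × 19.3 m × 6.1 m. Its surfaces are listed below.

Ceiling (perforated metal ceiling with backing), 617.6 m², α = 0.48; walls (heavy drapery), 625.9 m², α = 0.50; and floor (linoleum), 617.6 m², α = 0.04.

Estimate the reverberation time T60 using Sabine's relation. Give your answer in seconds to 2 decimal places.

0.96 seconds

Summing Sᵢαᵢ: 296.448 + 312.950 + 24.704 → A = 634.102 sabins.
Room volume: 3767.36 m³.
Sabine: RT60 = 0.161 × 3767.36 / 634.102 = 0.96 s.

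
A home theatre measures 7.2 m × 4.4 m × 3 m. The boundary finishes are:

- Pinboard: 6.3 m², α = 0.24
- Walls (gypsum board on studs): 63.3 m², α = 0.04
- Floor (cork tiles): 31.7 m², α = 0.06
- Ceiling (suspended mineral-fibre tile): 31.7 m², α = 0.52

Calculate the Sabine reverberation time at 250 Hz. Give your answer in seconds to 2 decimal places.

Summing Sᵢαᵢ: 1.512 + 2.532 + 1.902 + 16.484 → A = 22.430 sabins.
Room volume: 95.04 m³.
Sabine: RT60 = 0.161 × 95.04 / 22.430 = 0.68 s.

0.68 seconds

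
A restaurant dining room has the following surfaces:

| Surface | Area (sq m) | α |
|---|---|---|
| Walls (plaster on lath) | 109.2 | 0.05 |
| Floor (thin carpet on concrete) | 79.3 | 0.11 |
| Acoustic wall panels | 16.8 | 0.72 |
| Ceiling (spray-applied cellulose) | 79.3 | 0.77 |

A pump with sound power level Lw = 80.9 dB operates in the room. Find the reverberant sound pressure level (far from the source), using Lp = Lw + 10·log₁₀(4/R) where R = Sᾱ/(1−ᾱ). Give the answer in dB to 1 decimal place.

65.9 dB

Σ(Sᵢαᵢ) = 109.2×0.05 + 79.3×0.11 + 16.8×0.72 + 79.3×0.77 = 87.340; total area S = 284.6 sq m.
ᾱ = 0.3069, so room constant R = A/(1−ᾱ) = 126.014 sq m.
Lp = 80.9 + 10·log₁₀(4/126.014) = 80.9 + (-14.98) = 65.9 dB.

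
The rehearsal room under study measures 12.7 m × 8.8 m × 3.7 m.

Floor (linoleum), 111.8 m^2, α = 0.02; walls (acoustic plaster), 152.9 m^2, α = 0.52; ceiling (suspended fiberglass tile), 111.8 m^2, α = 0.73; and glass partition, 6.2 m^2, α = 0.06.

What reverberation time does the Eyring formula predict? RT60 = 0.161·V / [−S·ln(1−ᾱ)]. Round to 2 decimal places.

Total surface area S = 111.8 + 152.9 + 111.8 + 6.2 = 382.7 m^2.
Σ(Sᵢαᵢ) = 111.8·0.02 + 152.9·0.52 + 111.8·0.73 + 6.2·0.06 = 163.730.
Mean coefficient ᾱ = A/S = 0.4278.
−S·ln(1−ᾱ) = −382.7 × ln(1 − 0.4278) = 213.649.
V = 12.7 × 8.8 × 3.7 = 413.512 m³.
T = 0.161·V/[−S·ln(1−ᾱ)] = 0.161·413.512/213.649 = 0.31 s.

0.31 sec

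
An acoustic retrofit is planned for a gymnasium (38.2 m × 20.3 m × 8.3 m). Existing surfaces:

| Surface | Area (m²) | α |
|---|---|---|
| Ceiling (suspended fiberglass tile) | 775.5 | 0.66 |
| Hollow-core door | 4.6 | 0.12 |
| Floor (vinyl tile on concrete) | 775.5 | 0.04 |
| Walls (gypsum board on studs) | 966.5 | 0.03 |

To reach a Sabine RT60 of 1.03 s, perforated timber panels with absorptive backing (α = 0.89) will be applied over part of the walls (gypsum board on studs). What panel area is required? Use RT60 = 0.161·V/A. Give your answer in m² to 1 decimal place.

Summing Sᵢαᵢ: 511.830 + 0.552 + 31.020 + 28.995 → A₁ = 572.397 sabins.
Required A₂ = 0.161·6436.318/1.03 = 1006.065 sabins.
ΔA needed = 1006.065 − 572.397 = 433.668 sabins.
Net gain per m²: Δα = 0.89 − 0.03 = 0.86.
Panel area = 433.668 / 0.86 = 504.3 m².

504.3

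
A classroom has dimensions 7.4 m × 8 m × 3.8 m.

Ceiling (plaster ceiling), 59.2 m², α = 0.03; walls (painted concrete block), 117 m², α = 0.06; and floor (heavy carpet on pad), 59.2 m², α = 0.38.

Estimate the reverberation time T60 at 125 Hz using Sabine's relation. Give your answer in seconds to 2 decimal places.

Summing Sᵢαᵢ: 1.776 + 7.020 + 22.496 → A = 31.292 sabins.
Volume V = 7.4 × 8 × 3.8 = 224.96 m³.
T = 0.161 V/A = 0.161·224.96/31.292 = 1.16 s.

1.16 sec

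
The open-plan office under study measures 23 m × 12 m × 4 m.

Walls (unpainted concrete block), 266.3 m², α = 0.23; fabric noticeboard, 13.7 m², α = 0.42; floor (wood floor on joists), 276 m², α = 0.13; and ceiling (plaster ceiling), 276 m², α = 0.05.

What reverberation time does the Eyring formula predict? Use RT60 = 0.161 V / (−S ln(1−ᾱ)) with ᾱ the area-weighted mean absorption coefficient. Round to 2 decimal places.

Total surface area S = 266.3 + 13.7 + 276 + 276 = 832.0 m².
Absorption A = 266.3×0.23 + 13.7×0.42 + 276×0.13 + 276×0.05 = 116.683 sabins.
Mean coefficient ᾱ = A/S = 0.1402.
−S·ln(1−ᾱ) = −832.0 × ln(1 − 0.1402) = 125.678.
V = 23 × 12 × 4 = 1104 m³.
RT60 = 0.161 × 1104 / 125.678 = 1.41 s.

1.41 s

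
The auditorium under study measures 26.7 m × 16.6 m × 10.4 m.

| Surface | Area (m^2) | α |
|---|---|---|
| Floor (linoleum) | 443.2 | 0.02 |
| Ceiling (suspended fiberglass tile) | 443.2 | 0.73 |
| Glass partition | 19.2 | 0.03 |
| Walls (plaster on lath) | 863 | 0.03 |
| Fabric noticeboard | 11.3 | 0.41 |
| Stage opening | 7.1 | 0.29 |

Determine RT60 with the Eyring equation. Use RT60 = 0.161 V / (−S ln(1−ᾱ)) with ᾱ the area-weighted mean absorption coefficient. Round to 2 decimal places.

S = Σ Sᵢ = 1787.0 m^2.
Σ(Sᵢαᵢ) = 443.2×0.02 + 443.2×0.73 + 19.2×0.03 + 863×0.03 + 11.3×0.41 + 7.1×0.29 = 365.558.
ᾱ = 365.558 / 1787.0 = 0.2046.
−S·ln(1−ᾱ) = −1787.0 × ln(1 − 0.2046) = 409.062.
V = 26.7 × 16.6 × 10.4 = 4609.488 m³.
T = 0.161·V/[−S·ln(1−ᾱ)] = 0.161·4609.488/409.062 = 1.81 s.

1.81 s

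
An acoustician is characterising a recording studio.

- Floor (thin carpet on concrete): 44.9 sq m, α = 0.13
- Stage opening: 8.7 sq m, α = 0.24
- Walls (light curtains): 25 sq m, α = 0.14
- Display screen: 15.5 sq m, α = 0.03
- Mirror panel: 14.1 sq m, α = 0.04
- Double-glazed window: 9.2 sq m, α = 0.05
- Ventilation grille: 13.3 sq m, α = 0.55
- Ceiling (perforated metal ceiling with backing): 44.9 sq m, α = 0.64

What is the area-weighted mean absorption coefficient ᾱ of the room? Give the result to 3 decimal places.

S = Σ Sᵢ = 44.9 + 8.7 + 25 + 15.5 + 14.1 + 9.2 + 13.3 + 44.9 = 175.6 sq m.
A = 44.9×0.13 + 8.7×0.24 + 25×0.14 + 15.5×0.03 + 14.1×0.04 + 9.2×0.05 + 13.3×0.55 + 44.9×0.64 = 48.965 sabins.
ᾱ = A/S = 0.279.

0.279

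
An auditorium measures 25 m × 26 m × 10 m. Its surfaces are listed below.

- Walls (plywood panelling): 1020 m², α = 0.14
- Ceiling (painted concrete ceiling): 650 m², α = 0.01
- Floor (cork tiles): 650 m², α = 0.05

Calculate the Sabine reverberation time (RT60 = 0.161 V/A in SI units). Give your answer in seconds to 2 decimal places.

5.76 s

Summing Sᵢαᵢ: 142.800 + 6.500 + 32.500 → A = 181.800 sabins.
V = 25·26·10 = 6500 m³.
RT60 = 0.161 · V / A = 0.161 × 6500 / 181.800 = 5.76 s.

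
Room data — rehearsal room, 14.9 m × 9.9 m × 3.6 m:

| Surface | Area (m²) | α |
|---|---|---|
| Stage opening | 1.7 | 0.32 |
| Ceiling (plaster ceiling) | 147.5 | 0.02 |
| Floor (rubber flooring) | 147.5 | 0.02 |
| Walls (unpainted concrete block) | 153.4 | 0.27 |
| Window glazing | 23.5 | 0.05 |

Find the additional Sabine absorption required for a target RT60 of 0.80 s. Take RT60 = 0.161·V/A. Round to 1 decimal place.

57.8 sabins

Equivalent absorption area: A₁ = 1.7×0.32 + 147.5×0.02 + 147.5×0.02 + 153.4×0.27 + 23.5×0.05 = 49.037 m².
Target A₂ = 0.161·531.036/0.80 = 106.871 sabins (V = 531.036 m³).
Shortfall: 106.871 − 49.037 = 57.8 sabins.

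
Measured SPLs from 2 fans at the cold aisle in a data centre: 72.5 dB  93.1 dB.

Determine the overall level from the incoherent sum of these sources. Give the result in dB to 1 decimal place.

93.1 dB

Σ 10^(Lᵢ/10) = 2.06e+09.
Combined level = 10 log₁₀(2.06e+09) = 93.1 dB.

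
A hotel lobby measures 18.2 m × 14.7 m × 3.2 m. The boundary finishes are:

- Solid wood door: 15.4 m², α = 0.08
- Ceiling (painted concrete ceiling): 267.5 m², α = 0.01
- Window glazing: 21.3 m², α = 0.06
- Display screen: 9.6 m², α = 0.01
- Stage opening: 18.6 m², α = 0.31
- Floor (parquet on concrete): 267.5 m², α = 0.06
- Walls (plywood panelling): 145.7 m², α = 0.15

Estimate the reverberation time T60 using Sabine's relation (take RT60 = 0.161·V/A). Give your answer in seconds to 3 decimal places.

2.816 sec

Total absorption A = 15.4×0.08 + 267.5×0.01 + 21.3×0.06 + 9.6×0.01 + 18.6×0.31 + 267.5×0.06 + 145.7×0.15
  = 1.232 + 2.675 + 1.278 + 0.096 + 5.766 + 16.050 + 21.855 = 48.952 m² sabins.
V = 18.2·14.7·3.2 = 856.128 m³.
T = 0.161 V/A = 0.161·856.128/48.952 = 2.816 s.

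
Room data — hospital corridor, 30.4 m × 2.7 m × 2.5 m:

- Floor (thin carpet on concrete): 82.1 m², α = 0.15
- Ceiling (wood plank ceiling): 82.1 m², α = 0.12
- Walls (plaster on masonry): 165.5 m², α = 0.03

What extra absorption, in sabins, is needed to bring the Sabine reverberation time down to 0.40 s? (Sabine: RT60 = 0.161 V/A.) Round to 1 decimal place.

55.5 sabins

Equivalent absorption area: A₁ = 82.1·0.15 + 82.1·0.12 + 165.5·0.03 = 27.132 m².
Target A₂ = 0.161·205.2/0.40 = 82.593 sabins (V = 205.2 m³).
ΔA = A₂ − A₁ = 82.593 − 27.132 = 55.5 sabins.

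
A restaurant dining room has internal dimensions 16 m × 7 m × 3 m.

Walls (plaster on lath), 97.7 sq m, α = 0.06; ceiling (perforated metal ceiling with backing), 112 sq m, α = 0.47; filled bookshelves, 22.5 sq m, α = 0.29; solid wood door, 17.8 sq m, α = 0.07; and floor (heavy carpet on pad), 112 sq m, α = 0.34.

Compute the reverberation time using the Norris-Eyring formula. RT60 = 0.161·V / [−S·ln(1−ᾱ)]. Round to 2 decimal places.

0.44 s

S = Σ Sᵢ = 362.0 sq m.
Σ(Sᵢαᵢ) = 97.7×0.06 + 112×0.47 + 22.5×0.29 + 17.8×0.07 + 112×0.34 = 104.353.
ᾱ = 104.353 / 362.0 = 0.2883.
−S·ln(1−ᾱ) = −362.0 × ln(1 − 0.2883) = 123.116.
V = 16 × 7 × 3 = 336 m³.
RT60 = 0.161 × 336 / 123.116 = 0.44 s.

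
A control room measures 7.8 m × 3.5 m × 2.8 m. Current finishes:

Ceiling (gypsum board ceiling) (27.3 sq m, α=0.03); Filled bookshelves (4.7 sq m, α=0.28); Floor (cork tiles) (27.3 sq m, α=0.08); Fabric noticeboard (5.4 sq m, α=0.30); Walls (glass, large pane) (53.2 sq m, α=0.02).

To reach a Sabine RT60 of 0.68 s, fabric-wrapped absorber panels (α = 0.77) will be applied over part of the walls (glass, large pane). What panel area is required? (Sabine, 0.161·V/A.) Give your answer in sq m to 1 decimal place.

14.8

Total absorption A₁ = 27.3*0.03 + 4.7*0.28 + 27.3*0.08 + 5.4*0.30 + 53.2*0.02
  = 0.819 + 1.316 + 2.184 + 1.620 + 1.064 = 7.003 sq m sabins.
Required A₂ = 0.161·76.44/0.68 = 18.098 sabins.
Absorption to add: 18.098 − 7.003 = 11.095 sabins.
Each sq m of panel replacing the walls (glass, large pane) adds (0.77 − 0.02) = 0.75 sabins.
Panel area = 11.095 / 0.75 = 14.8 sq m.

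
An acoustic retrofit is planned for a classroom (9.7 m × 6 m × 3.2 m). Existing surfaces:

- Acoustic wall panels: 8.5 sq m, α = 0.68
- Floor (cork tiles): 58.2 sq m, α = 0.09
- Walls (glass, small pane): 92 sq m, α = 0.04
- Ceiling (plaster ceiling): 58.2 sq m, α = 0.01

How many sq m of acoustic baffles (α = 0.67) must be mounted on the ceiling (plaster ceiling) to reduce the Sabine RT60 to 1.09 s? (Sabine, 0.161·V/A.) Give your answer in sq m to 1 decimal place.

Total absorption A₁ = 8.5*0.68 + 58.2*0.09 + 92*0.04 + 58.2*0.01
  = 5.780 + 5.238 + 3.680 + 0.582 = 15.280 sq m sabins.
Required A₂ = 0.161·186.24/1.09 = 27.509 sabins.
Absorption to add: 27.509 − 15.280 = 12.229 sabins.
Each sq m of panel replacing the ceiling (plaster ceiling) adds (0.67 − 0.01) = 0.66 sabins.
Panel area = 12.229 / 0.66 = 18.5 sq m.

18.5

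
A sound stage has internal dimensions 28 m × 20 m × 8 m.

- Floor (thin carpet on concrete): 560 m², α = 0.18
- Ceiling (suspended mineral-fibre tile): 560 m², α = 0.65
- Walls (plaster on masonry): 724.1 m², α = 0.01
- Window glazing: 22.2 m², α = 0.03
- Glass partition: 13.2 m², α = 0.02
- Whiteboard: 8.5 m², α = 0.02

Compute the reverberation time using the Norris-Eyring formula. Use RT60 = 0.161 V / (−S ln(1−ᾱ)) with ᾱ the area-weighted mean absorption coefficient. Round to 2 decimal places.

1.32 seconds

S = Σ Sᵢ = 1888.0 m².
Σ(Sᵢαᵢ) = 560×0.18 + 560×0.65 + 724.1×0.01 + 22.2×0.03 + 13.2×0.02 + 8.5×0.02 = 473.141.
Mean coefficient ᾱ = A/S = 0.2506.
−S·ln(1−ᾱ) = −1888.0 × ln(1 − 0.2506) = 544.655.
V = 28 × 20 × 8 = 4480 m³.
RT60 = 0.161 × 4480 / 544.655 = 1.32 s.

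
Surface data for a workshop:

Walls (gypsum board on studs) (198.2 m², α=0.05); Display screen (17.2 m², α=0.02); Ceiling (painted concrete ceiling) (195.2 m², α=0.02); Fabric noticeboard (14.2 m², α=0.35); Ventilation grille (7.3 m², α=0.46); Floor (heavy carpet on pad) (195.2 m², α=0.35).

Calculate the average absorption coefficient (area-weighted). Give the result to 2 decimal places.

0.14

Total surface area S = 627.3 m².
Σ(Sᵢαᵢ) = 198.2×0.05 + 17.2×0.02 + 195.2×0.02 + 14.2×0.35 + 7.3×0.46 + 195.2×0.35 = 90.806.
ᾱ = A/S = 0.14.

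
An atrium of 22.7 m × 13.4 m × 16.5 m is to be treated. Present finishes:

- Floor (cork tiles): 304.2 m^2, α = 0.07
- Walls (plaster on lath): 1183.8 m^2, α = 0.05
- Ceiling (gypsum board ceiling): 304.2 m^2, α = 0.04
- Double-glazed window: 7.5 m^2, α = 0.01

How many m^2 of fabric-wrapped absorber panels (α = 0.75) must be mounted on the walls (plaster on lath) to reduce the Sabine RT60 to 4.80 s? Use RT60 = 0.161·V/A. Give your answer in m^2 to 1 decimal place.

Equivalent absorption area: A₁ = 304.2*0.07 + 1183.8*0.05 + 304.2*0.04 + 7.5*0.01 = 92.727 m^2.
Required A₂ = 0.161·5018.97/4.80 = 168.345 sabins.
Absorption to add: 168.345 − 92.727 = 75.618 sabins.
Each m^2 of panel replacing the walls (plaster on lath) adds (0.75 − 0.05) = 0.70 sabins.
Panel area = 75.618 / 0.70 = 108.0 m^2.

108.0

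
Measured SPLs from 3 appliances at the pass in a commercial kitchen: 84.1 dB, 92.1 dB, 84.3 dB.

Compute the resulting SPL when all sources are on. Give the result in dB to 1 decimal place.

93.3 dB

Sum in the linear (power) domain: Σ 10^(Lᵢ/10) = 10^(84.1/10) + 10^(92.1/10) + 10^(84.3/10) = 2.148e+09.
L_total = 10·log₁₀(2.148e+09) = 93.3 dB.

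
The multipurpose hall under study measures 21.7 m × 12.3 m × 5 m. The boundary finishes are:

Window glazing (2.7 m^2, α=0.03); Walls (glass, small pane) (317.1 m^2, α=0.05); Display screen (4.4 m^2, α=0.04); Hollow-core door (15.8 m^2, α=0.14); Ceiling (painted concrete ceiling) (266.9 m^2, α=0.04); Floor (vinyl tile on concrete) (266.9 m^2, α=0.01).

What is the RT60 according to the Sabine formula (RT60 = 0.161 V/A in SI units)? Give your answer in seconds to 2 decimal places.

6.78 sec

Summing Sᵢαᵢ: 0.081 + 15.855 + 0.176 + 2.212 + 10.676 + 2.669 → A = 31.669 sabins.
Volume V = 21.7 × 12.3 × 5 = 1334.55 m³.
T = 0.161 V/A = 0.161·1334.55/31.669 = 6.78 s.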